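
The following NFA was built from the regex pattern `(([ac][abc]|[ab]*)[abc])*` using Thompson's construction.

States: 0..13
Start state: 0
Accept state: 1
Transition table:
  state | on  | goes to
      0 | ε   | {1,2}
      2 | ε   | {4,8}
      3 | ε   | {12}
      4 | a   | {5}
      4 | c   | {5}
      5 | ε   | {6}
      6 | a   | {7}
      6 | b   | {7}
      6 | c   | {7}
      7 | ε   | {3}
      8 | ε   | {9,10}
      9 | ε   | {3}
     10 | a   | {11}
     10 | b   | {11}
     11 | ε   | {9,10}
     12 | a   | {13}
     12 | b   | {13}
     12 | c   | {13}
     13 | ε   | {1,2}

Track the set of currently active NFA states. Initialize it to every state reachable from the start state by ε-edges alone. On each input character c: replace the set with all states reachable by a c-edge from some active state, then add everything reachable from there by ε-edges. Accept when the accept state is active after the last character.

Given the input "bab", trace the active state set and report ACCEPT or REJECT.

initial (ε-close {0}): {0,1,2,3,4,8,9,10,12}
'b' @ 1: {1,2,3,4,8,9,10,11,12,13}  [accepting]
'a' @ 2: {1,2,3,4,5,6,8,9,10,11,12,13}  [accepting]
'b' @ 3: {1,2,3,4,7,8,9,10,11,12,13}  [accepting]
end set {1,2,3,4,7,8,9,10,11,12,13} — state 1 in

Answer: ACCEPT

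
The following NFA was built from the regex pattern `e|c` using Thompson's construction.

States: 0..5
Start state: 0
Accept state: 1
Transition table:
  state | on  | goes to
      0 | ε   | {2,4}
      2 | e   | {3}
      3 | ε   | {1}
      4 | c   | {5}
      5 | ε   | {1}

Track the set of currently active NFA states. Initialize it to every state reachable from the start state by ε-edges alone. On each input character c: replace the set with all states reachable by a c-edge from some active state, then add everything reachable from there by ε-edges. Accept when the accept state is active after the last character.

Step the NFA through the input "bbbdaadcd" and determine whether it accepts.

Answer: REJECT

Steps:
initial (ε-close {0}): {0,2,4}
'b' @ 1: {}  — no active states
rest 'bbdaadcd' ignored (set empty)
final: {}; accept 1 not in set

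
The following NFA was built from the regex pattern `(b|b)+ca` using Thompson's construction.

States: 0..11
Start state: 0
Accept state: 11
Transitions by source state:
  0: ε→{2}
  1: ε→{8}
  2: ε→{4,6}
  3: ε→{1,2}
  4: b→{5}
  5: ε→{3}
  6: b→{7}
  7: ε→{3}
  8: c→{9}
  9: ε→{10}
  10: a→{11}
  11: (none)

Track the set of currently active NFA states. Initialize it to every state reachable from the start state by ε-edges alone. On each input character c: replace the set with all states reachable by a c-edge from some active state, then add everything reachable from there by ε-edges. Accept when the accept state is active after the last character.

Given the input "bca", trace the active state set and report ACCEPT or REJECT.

S₀ = ε-closure({0}) = {0,2,4,6}
'b' @ 1: {1,2,3,4,5,6,7,8}
'c' @ 2: {9,10}
'a' @ 3: {11}  ✓accept
final: {11}; accept 11 in set

Answer: ACCEPT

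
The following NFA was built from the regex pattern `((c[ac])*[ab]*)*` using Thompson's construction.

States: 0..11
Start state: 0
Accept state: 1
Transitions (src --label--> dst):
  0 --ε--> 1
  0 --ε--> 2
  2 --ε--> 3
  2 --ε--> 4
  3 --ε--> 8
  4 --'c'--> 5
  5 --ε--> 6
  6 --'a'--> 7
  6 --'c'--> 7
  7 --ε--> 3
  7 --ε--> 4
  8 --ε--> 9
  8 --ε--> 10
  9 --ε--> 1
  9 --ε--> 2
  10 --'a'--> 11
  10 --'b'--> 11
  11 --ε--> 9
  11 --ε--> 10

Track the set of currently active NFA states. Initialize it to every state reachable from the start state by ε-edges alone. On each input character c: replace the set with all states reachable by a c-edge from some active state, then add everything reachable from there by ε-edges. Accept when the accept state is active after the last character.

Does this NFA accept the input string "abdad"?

Answer: REJECT

Trace:
start: ε-closure({0}) = {0,1,2,3,4,8,9,10}
'a' @ 1: {1,2,3,4,8,9,10,11}  ✓accept
'b' @ 2: {1,2,3,4,8,9,10,11}  ✓accept
'd' @ 3: {}  — no active states
rest 'ad' ignored (set empty)
final: {}; accept 1 not in set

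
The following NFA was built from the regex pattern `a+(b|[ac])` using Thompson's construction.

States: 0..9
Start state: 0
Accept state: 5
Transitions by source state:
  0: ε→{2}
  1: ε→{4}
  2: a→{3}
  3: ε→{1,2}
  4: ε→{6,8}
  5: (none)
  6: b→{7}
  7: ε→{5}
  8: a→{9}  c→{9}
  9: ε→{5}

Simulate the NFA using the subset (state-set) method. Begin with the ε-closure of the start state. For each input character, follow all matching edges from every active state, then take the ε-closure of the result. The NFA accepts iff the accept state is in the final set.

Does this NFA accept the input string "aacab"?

Answer: REJECT

Trace:
S₀ = ε-closure({0}) = {0,2}
'a' @ 1: {1,2,3,4,6,8}
'a' @ 2: {1,2,3,4,5,6,8,9}  (accept∈set)
'c' @ 3: {5,9}  (accept∈set)
'a' @ 4: {}  — no active states
rest 'b' ignored (set empty)
final: {}; accept 5 not in set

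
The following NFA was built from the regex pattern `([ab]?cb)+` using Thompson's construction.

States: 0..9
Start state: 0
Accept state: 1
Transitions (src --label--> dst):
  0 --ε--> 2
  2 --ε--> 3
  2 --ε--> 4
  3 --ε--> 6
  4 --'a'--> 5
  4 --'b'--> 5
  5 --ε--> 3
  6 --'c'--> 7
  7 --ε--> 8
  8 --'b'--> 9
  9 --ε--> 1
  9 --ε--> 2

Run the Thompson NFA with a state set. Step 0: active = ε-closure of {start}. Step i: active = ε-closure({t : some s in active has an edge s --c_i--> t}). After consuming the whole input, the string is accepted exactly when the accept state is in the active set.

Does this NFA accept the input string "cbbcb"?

Answer: ACCEPT

Steps:
S₀ = ε-closure({0}) = {0,2,3,4,6}
'c' @ 1: {7,8}
'b' @ 2: {1,2,3,4,6,9}  [accepting]
'b' @ 3: {3,5,6}
'c' @ 4: {7,8}
'b' @ 5: {1,2,3,4,6,9}  [accepting]
final: {1,2,3,4,6,9}; accept 1 in set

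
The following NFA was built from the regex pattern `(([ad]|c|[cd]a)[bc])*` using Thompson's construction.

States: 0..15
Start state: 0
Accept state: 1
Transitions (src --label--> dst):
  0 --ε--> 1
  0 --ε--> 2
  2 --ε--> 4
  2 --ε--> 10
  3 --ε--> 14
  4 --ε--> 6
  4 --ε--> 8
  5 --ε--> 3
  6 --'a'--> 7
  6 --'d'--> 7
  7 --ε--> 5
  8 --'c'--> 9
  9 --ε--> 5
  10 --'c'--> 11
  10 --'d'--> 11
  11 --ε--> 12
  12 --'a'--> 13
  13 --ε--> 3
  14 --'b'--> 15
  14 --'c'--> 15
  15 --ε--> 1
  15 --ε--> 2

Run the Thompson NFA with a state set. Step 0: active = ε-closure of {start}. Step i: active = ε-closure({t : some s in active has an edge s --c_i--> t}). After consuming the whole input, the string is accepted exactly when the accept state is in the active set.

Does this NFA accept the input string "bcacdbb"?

S₀ = ε-closure({0}) = {0,1,2,4,6,8,10}
'b' @ 1: {}  — no active states
rest 'cacdbb' ignored (set empty)
end set {} — state 1 not in

Answer: REJECT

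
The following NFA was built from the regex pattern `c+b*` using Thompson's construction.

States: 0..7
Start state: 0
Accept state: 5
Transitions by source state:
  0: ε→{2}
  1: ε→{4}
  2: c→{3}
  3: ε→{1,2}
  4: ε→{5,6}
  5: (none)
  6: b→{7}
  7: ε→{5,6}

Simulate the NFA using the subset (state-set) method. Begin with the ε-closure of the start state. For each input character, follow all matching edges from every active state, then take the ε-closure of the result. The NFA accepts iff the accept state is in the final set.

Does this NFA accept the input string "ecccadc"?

Answer: REJECT

Trace:
start: ε-closure({0}) = {0,2}
'e' @ 1: {}  — state set empty
rest 'cccadc' ignored (set empty)
end set {} — state 5 not in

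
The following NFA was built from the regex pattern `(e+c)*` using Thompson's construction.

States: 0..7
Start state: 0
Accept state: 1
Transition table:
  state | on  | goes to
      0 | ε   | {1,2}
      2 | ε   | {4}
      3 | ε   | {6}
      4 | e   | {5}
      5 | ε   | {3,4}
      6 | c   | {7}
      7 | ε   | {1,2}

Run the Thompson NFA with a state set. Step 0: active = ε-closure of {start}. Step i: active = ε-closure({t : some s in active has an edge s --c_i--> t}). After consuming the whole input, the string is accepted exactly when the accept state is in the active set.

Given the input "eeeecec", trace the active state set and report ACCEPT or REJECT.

Answer: ACCEPT

Trace:
start: ε-closure({0}) = {0,1,2,4}
'e' @ 1: {3,4,5,6}
'e' @ 2: {3,4,5,6}
'e' @ 3: {3,4,5,6}
'e' @ 4: {3,4,5,6}
'c' @ 5: {1,2,4,7}  ✓accept
'e' @ 6: {3,4,5,6}
'c' @ 7: {1,2,4,7}  ✓accept
end set {1,2,4,7} — state 1 in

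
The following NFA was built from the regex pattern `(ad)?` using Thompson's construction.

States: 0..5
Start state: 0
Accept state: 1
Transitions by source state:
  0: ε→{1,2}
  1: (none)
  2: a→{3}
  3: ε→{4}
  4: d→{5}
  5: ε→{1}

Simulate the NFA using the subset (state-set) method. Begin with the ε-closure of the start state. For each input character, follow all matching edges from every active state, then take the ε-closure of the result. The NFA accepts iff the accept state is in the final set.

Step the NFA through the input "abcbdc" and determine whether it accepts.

Answer: REJECT

Derivation:
start: ε-closure({0}) = {0,1,2}
'a' @ 1: {3,4}
'b' @ 2: {}  — no active states
rest 'cbdc' ignored (set empty)
after full input: {}  (accept=1 not in)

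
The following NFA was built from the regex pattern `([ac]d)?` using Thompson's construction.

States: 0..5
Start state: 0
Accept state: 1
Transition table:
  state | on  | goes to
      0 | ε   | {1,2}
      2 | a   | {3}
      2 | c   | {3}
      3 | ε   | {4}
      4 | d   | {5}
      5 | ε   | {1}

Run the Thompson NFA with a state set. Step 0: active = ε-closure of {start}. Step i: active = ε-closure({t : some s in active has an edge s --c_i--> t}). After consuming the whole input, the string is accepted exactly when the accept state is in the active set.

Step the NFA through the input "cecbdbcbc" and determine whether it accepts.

Answer: REJECT

Trace:
S₀ = ε-closure({0}) = {0,1,2}
'c' @ 1: {3,4}
'e' @ 2: {}  — dead — no transitions
rest 'cbdbcbc' ignored (set empty)
final: {}; accept 1 not in set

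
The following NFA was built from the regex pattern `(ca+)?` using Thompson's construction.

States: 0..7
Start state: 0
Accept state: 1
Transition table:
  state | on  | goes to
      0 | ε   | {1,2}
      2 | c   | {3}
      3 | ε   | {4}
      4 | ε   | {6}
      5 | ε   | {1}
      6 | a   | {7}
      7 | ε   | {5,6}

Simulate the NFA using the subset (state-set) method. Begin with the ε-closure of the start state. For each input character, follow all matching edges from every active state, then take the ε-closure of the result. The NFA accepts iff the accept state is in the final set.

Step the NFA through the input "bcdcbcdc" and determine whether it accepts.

Answer: REJECT

Steps:
start: ε-closure({0}) = {0,1,2}
'b' @ 1: {}  — no active states
rest 'cdcbcdc' ignored (set empty)
final: {}; accept 1 not in set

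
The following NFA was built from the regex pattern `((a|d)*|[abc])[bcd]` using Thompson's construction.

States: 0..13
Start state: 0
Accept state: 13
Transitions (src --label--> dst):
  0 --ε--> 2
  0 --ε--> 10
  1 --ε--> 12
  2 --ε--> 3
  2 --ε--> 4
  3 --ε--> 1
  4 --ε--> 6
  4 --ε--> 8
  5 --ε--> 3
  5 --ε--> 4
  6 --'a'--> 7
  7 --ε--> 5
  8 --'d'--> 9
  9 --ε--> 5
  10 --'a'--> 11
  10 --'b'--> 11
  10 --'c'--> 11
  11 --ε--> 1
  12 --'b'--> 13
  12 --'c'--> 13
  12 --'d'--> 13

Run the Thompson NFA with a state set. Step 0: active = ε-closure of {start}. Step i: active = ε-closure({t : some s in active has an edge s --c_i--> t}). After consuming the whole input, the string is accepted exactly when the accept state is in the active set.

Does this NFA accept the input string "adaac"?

Answer: ACCEPT

Derivation:
initial (ε-close {0}): {0,1,2,3,4,6,8,10,12}
'a' @ 1: {1,3,4,5,6,7,8,11,12}
'd' @ 2: {1,3,4,5,6,8,9,12,13}  ✓accept
'a' @ 3: {1,3,4,5,6,7,8,12}
'a' @ 4: {1,3,4,5,6,7,8,12}
'c' @ 5: {13}  ✓accept
end set {13} — state 13 in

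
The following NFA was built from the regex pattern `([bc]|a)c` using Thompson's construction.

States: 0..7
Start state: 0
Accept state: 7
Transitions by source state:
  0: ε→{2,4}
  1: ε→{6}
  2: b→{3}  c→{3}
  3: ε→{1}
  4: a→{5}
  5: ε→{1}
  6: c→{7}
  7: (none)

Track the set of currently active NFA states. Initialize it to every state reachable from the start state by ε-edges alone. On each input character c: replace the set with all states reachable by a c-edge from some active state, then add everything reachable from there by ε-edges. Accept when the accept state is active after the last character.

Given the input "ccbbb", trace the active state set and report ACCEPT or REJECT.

start: ε-closure({0}) = {0,2,4}
'c' @ 1: {1,3,6}
'c' @ 2: {7}  [accepting]
'b' @ 3: {}  — no active states
rest 'bb' ignored (set empty)
final: {}; accept 7 not in set

Answer: REJECT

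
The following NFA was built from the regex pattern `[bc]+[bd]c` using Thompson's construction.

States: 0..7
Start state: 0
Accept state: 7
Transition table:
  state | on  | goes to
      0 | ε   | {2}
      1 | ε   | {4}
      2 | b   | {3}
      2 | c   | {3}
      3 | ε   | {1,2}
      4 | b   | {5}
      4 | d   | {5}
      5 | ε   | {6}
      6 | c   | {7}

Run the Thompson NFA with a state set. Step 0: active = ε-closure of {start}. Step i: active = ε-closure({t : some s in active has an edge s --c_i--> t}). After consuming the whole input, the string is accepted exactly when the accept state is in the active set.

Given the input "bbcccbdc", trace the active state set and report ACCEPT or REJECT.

initial (ε-close {0}): {0,2}
'b' @ 1: {1,2,3,4}
'b' @ 2: {1,2,3,4,5,6}
'c' @ 3: {1,2,3,4,7}  ✓accept
'c' @ 4: {1,2,3,4}
'c' @ 5: {1,2,3,4}
'b' @ 6: {1,2,3,4,5,6}
'd' @ 7: {5,6}
'c' @ 8: {7}  ✓accept
after full input: {7}  (accept=7 in)

Answer: ACCEPT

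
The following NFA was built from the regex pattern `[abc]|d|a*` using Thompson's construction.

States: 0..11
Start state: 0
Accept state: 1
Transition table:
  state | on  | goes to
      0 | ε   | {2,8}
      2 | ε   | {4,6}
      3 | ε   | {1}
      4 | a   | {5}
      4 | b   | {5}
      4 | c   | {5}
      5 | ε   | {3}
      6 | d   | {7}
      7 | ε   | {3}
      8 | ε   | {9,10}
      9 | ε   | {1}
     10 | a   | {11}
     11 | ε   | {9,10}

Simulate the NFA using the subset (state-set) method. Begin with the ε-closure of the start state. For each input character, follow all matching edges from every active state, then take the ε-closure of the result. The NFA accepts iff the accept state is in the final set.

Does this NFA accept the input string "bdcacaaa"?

initial (ε-close {0}): {0,1,2,4,6,8,9,10}
'b' @ 1: {1,3,5}  (accept∈set)
'd' @ 2: {}  — no active states
rest 'cacaaa' ignored (set empty)
end set {} — state 1 not in

Answer: REJECT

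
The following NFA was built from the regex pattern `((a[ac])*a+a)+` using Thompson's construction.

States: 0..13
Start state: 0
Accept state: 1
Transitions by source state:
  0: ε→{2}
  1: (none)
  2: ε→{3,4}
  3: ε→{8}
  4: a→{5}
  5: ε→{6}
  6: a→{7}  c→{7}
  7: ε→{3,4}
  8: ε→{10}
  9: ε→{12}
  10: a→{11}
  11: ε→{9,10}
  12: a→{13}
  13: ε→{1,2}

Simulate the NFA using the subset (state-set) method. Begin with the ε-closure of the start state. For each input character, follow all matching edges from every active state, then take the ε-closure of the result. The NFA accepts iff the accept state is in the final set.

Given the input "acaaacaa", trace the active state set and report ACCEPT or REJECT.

Answer: ACCEPT

Steps:
start: ε-closure({0}) = {0,2,3,4,8,10}
'a' @ 1: {5,6,9,10,11,12}
'c' @ 2: {3,4,7,8,10}
'a' @ 3: {5,6,9,10,11,12}
'a' @ 4: {1,2,3,4,7,8,9,10,11,12,13}  (accept∈set)
'a' @ 5: {1,2,3,4,5,6,8,9,10,11,12,13}  (accept∈set)
'c' @ 6: {3,4,7,8,10}
'a' @ 7: {5,6,9,10,11,12}
'a' @ 8: {1,2,3,4,7,8,9,10,11,12,13}  (accept∈set)
after full input: {1,2,3,4,7,8,9,10,11,12,13}  (accept=1 in)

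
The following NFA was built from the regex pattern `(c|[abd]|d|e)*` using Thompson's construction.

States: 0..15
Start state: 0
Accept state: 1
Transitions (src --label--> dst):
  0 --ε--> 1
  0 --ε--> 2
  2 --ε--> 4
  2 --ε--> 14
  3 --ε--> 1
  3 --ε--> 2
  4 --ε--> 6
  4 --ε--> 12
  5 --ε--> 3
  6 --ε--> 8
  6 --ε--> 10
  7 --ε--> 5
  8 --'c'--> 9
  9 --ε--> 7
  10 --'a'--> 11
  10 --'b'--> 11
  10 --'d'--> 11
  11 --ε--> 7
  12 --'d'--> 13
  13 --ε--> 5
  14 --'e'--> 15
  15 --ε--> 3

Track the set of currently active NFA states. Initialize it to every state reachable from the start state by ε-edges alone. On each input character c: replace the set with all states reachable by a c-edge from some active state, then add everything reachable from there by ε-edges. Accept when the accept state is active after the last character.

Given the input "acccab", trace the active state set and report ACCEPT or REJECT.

Answer: ACCEPT

Trace:
S₀ = ε-closure({0}) = {0,1,2,4,6,8,10,12,14}
'a' @ 1: {1,2,3,4,5,6,7,8,10,11,12,14}  (accept∈set)
'c' @ 2: {1,2,3,4,5,6,7,8,9,10,12,14}  (accept∈set)
'c' @ 3: {1,2,3,4,5,6,7,8,9,10,12,14}  (accept∈set)
'c' @ 4: {1,2,3,4,5,6,7,8,9,10,12,14}  (accept∈set)
'a' @ 5: {1,2,3,4,5,6,7,8,10,11,12,14}  (accept∈set)
'b' @ 6: {1,2,3,4,5,6,7,8,10,11,12,14}  (accept∈set)
end set {1,2,3,4,5,6,7,8,10,11,12,14} — state 1 in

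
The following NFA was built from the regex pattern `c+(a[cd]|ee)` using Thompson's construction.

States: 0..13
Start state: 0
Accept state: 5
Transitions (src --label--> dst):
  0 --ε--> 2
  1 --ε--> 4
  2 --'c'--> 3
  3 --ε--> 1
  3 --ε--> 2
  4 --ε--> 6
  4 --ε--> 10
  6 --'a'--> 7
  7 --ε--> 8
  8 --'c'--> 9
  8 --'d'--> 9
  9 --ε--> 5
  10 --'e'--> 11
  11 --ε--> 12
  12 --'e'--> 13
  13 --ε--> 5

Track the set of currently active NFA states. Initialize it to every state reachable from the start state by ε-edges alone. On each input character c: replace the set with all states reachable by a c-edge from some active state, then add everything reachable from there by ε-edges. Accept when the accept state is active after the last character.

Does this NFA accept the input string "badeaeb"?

initial (ε-close {0}): {0,2}
'b' @ 1: {}  — no active states
rest 'adeaeb' ignored (set empty)
end set {} — state 5 not in

Answer: REJECT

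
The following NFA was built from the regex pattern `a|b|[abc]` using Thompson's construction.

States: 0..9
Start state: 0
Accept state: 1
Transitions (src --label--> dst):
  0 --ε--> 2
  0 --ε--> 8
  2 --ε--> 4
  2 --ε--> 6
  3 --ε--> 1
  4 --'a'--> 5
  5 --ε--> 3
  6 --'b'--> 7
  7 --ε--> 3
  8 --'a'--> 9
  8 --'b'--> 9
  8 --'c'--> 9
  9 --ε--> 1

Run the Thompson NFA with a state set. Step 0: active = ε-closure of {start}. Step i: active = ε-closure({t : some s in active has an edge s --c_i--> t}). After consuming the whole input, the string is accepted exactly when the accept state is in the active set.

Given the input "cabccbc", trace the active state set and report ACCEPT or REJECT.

Answer: REJECT

Steps:
S₀ = ε-closure({0}) = {0,2,4,6,8}
'c' @ 1: {1,9}  [accepting]
'a' @ 2: {}  — dead — no transitions
rest 'bccbc' ignored (set empty)
final: {}; accept 1 not in set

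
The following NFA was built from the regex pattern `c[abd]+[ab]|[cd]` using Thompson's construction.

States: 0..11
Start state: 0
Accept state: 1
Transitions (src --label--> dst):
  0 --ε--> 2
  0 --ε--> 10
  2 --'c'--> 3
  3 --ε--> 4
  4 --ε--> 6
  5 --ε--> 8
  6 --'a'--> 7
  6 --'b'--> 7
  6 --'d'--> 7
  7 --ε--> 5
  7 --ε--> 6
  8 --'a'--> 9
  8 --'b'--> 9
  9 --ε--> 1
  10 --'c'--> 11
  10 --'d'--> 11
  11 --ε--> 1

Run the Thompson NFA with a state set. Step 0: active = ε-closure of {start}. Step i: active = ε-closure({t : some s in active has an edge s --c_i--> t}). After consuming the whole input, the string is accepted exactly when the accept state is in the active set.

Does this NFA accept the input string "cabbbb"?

Answer: ACCEPT

Trace:
S₀ = ε-closure({0}) = {0,2,10}
'c' @ 1: {1,3,4,6,11}  (accept∈set)
'a' @ 2: {5,6,7,8}
'b' @ 3: {1,5,6,7,8,9}  (accept∈set)
'b' @ 4: {1,5,6,7,8,9}  (accept∈set)
'b' @ 5: {1,5,6,7,8,9}  (accept∈set)
'b' @ 6: {1,5,6,7,8,9}  (accept∈set)
final: {1,5,6,7,8,9}; accept 1 in set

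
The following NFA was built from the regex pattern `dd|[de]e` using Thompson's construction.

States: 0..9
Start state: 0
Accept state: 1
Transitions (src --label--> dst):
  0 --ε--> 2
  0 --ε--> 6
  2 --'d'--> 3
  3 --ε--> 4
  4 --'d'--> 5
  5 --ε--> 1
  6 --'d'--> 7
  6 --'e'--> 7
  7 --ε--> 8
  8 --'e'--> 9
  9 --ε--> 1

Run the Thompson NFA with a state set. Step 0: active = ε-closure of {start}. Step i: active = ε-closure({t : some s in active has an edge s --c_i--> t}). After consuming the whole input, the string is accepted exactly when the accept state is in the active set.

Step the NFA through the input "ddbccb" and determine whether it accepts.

Answer: REJECT

Steps:
start: ε-closure({0}) = {0,2,6}
'd' @ 1: {3,4,7,8}
'd' @ 2: {1,5}  ✓accept
'b' @ 3: {}  — dead — no transitions
rest 'ccb' ignored (set empty)
final: {}; accept 1 not in set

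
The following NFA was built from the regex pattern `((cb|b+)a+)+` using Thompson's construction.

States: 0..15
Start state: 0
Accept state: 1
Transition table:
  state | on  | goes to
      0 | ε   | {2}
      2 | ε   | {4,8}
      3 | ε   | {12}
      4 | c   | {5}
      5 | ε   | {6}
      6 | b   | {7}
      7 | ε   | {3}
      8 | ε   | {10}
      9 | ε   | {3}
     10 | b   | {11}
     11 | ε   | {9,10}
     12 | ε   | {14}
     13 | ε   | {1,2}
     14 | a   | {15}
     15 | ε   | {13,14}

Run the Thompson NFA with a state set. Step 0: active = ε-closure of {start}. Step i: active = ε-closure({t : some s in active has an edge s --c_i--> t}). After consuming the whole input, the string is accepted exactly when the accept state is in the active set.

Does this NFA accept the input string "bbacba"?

S₀ = ε-closure({0}) = {0,2,4,8,10}
'b' @ 1: {3,9,10,11,12,14}
'b' @ 2: {3,9,10,11,12,14}
'a' @ 3: {1,2,4,8,10,13,14,15}  [accepting]
'c' @ 4: {5,6}
'b' @ 5: {3,7,12,14}
'a' @ 6: {1,2,4,8,10,13,14,15}  [accepting]
after full input: {1,2,4,8,10,13,14,15}  (accept=1 in)

Answer: ACCEPT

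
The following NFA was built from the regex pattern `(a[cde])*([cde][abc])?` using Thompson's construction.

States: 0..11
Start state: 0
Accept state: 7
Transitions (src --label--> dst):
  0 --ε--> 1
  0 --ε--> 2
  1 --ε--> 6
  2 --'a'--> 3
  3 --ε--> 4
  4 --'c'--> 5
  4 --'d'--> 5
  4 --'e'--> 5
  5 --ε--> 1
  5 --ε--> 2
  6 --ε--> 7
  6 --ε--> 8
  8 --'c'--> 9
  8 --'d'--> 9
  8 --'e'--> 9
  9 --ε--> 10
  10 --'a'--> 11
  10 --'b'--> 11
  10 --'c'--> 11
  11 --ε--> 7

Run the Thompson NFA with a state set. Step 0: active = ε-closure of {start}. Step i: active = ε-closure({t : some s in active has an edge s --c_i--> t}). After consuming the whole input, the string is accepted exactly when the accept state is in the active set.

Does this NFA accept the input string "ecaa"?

initial (ε-close {0}): {0,1,2,6,7,8}
'e' @ 1: {9,10}
'c' @ 2: {7,11}  (accept∈set)
'a' @ 3: {}  — state set empty
rest 'a' ignored (set empty)
after full input: {}  (accept=7 not in)

Answer: REJECT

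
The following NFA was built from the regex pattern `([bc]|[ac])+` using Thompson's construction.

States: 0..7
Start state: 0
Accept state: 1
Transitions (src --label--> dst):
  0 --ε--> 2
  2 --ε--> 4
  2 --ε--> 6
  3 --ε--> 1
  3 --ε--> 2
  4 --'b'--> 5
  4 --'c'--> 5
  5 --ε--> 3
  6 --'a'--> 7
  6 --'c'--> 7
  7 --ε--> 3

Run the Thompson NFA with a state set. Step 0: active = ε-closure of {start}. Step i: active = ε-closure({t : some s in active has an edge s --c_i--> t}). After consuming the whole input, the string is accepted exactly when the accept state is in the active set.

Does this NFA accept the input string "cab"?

initial (ε-close {0}): {0,2,4,6}
'c' @ 1: {1,2,3,4,5,6,7}  [accepting]
'a' @ 2: {1,2,3,4,6,7}  [accepting]
'b' @ 3: {1,2,3,4,5,6}  [accepting]
end set {1,2,3,4,5,6} — state 1 in

Answer: ACCEPT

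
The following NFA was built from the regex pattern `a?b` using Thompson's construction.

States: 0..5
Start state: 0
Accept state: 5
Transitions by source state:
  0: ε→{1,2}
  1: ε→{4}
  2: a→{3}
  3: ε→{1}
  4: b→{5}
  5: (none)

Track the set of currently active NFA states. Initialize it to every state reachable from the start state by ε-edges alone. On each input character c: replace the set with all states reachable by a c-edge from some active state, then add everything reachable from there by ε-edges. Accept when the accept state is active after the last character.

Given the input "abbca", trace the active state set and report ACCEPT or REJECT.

S₀ = ε-closure({0}) = {0,1,2,4}
'a' @ 1: {1,3,4}
'b' @ 2: {5}  (accept∈set)
'b' @ 3: {}  — no active states
rest 'ca' ignored (set empty)
end set {} — state 5 not in

Answer: REJECT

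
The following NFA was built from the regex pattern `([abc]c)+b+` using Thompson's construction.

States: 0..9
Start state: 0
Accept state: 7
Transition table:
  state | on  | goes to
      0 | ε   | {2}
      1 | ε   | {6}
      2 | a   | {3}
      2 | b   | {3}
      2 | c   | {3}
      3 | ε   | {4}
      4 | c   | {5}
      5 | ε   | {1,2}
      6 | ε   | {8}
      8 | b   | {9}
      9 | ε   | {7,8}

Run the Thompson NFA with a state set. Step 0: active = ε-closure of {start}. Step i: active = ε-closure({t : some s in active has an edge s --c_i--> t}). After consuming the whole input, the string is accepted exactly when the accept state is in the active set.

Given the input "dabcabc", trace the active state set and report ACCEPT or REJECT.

Answer: REJECT

Steps:
S₀ = ε-closure({0}) = {0,2}
'd' @ 1: {}  — state set empty
rest 'abcabc' ignored (set empty)
end set {} — state 7 not in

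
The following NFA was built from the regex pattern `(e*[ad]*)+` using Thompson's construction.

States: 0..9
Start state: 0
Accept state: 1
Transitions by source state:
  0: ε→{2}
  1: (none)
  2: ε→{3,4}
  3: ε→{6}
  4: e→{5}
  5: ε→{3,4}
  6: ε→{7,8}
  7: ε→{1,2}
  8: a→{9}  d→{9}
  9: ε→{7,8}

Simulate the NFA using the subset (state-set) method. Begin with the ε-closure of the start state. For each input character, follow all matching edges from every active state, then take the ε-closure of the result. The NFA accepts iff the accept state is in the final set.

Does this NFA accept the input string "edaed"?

Answer: ACCEPT

Trace:
S₀ = ε-closure({0}) = {0,1,2,3,4,6,7,8}
'e' @ 1: {1,2,3,4,5,6,7,8}  ✓accept
'd' @ 2: {1,2,3,4,6,7,8,9}  ✓accept
'a' @ 3: {1,2,3,4,6,7,8,9}  ✓accept
'e' @ 4: {1,2,3,4,5,6,7,8}  ✓accept
'd' @ 5: {1,2,3,4,6,7,8,9}  ✓accept
end set {1,2,3,4,6,7,8,9} — state 1 in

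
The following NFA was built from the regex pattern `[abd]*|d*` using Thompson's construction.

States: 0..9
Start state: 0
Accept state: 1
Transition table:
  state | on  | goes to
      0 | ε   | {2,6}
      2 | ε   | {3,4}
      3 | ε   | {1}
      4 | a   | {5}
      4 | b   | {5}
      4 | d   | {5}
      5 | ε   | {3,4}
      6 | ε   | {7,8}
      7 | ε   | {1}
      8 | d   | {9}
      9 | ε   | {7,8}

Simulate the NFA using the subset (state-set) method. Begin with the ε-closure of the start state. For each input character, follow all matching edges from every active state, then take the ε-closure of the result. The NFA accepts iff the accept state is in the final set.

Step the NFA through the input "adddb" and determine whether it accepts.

Answer: ACCEPT

Steps:
initial (ε-close {0}): {0,1,2,3,4,6,7,8}
'a' @ 1: {1,3,4,5}  [accepting]
'd' @ 2: {1,3,4,5}  [accepting]
'd' @ 3: {1,3,4,5}  [accepting]
'd' @ 4: {1,3,4,5}  [accepting]
'b' @ 5: {1,3,4,5}  [accepting]
final: {1,3,4,5}; accept 1 in set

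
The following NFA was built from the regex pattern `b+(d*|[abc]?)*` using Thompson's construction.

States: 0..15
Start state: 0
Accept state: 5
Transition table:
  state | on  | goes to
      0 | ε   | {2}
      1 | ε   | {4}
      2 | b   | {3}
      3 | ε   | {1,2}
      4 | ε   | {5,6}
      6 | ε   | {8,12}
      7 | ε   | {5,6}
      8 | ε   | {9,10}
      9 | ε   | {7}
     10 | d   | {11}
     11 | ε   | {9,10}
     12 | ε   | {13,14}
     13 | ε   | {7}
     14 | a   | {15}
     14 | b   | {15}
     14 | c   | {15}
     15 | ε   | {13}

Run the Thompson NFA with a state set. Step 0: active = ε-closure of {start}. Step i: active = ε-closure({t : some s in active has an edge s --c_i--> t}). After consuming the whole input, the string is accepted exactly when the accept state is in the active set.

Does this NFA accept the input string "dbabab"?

Answer: REJECT

Derivation:
start: ε-closure({0}) = {0,2}
'd' @ 1: {}  — state set empty
rest 'babab' ignored (set empty)
end set {} — state 5 not in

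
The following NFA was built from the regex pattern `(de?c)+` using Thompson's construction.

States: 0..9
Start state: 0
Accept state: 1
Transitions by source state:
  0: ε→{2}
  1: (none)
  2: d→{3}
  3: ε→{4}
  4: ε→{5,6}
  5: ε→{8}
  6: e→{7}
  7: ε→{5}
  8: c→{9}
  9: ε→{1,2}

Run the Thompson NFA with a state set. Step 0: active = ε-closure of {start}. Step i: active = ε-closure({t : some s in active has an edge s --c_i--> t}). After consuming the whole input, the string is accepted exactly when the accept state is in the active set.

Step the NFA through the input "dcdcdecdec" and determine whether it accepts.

start: ε-closure({0}) = {0,2}
'd' @ 1: {3,4,5,6,8}
'c' @ 2: {1,2,9}  [accepting]
'd' @ 3: {3,4,5,6,8}
'c' @ 4: {1,2,9}  [accepting]
'd' @ 5: {3,4,5,6,8}
'e' @ 6: {5,7,8}
'c' @ 7: {1,2,9}  [accepting]
'd' @ 8: {3,4,5,6,8}
'e' @ 9: {5,7,8}
'c' @ 10: {1,2,9}  [accepting]
end set {1,2,9} — state 1 in

Answer: ACCEPT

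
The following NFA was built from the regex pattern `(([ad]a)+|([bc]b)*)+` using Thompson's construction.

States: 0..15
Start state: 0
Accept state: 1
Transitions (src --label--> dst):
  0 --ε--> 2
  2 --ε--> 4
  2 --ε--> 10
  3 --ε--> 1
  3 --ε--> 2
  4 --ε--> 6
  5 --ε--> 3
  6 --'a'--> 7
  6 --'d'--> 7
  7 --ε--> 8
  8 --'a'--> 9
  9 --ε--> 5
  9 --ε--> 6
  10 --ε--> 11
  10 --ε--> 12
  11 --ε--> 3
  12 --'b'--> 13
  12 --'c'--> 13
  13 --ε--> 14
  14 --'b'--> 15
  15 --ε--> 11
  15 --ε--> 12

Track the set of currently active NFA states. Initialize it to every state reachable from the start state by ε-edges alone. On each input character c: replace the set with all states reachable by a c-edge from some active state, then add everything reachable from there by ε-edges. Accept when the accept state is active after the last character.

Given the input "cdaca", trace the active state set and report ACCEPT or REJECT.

initial (ε-close {0}): {0,1,2,3,4,6,10,11,12}
'c' @ 1: {13,14}
'd' @ 2: {}  — no active states
rest 'aca' ignored (set empty)
after full input: {}  (accept=1 not in)

Answer: REJECT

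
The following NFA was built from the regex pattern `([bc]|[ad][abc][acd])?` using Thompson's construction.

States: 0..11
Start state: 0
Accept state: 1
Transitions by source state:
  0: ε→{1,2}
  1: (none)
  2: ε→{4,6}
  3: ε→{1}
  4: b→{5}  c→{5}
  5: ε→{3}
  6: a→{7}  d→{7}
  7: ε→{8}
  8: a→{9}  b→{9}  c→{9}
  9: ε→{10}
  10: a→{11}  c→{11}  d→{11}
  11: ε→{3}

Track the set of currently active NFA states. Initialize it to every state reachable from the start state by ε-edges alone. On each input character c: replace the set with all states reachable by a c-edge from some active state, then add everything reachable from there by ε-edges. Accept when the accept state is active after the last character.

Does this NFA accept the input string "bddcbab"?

S₀ = ε-closure({0}) = {0,1,2,4,6}
'b' @ 1: {1,3,5}  (accept∈set)
'd' @ 2: {}  — no active states
rest 'dcbab' ignored (set empty)
final: {}; accept 1 not in set

Answer: REJECT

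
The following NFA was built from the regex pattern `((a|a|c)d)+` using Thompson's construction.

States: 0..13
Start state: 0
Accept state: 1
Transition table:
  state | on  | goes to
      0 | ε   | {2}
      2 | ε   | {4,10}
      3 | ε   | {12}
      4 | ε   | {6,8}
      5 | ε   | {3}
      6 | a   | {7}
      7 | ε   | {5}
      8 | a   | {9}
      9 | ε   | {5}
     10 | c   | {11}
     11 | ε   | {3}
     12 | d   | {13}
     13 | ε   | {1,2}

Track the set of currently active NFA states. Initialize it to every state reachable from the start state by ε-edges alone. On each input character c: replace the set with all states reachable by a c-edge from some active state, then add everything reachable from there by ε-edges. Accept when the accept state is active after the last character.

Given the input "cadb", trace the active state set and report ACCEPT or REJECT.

Answer: REJECT

Trace:
S₀ = ε-closure({0}) = {0,2,4,6,8,10}
'c' @ 1: {3,11,12}
'a' @ 2: {}  — state set empty
rest 'db' ignored (set empty)
after full input: {}  (accept=1 not in)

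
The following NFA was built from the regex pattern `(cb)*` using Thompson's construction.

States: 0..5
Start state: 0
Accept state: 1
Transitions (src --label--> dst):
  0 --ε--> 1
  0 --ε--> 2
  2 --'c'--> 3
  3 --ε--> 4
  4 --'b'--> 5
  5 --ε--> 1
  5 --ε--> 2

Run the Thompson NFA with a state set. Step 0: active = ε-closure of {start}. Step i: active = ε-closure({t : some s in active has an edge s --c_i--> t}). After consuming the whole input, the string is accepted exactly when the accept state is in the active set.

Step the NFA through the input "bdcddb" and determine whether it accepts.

initial (ε-close {0}): {0,1,2}
'b' @ 1: {}  — state set empty
rest 'dcddb' ignored (set empty)
end set {} — state 1 not in

Answer: REJECT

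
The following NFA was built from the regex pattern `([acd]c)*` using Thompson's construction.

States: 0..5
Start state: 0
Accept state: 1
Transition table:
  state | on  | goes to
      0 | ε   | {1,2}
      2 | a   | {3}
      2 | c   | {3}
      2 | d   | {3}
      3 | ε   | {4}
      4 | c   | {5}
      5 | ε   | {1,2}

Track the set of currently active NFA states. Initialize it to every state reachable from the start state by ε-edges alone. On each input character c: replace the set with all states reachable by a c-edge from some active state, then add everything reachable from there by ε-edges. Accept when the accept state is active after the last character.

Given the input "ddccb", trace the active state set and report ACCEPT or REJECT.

Answer: REJECT

Steps:
start: ε-closure({0}) = {0,1,2}
'd' @ 1: {3,4}
'd' @ 2: {}  — state set empty
rest 'ccb' ignored (set empty)
final: {}; accept 1 not in set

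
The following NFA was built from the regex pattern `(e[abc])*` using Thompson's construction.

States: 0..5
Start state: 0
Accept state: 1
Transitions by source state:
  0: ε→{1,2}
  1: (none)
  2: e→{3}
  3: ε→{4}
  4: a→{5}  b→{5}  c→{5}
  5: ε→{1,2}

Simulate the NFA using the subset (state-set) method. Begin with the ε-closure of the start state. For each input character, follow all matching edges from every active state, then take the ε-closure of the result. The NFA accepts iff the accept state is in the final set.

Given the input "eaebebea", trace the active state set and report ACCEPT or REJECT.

start: ε-closure({0}) = {0,1,2}
'e' @ 1: {3,4}
'a' @ 2: {1,2,5}  [accepting]
'e' @ 3: {3,4}
'b' @ 4: {1,2,5}  [accepting]
'e' @ 5: {3,4}
'b' @ 6: {1,2,5}  [accepting]
'e' @ 7: {3,4}
'a' @ 8: {1,2,5}  [accepting]
after full input: {1,2,5}  (accept=1 in)

Answer: ACCEPT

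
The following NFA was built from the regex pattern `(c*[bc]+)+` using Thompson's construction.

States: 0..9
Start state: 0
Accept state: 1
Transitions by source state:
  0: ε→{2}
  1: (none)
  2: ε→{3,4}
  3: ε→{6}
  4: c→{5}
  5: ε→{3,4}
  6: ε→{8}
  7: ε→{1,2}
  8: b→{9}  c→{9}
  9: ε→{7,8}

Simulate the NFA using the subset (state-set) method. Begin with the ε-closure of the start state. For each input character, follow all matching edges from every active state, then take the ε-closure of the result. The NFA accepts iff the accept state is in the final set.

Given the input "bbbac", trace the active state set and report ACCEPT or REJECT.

initial (ε-close {0}): {0,2,3,4,6,8}
'b' @ 1: {1,2,3,4,6,7,8,9}  (accept∈set)
'b' @ 2: {1,2,3,4,6,7,8,9}  (accept∈set)
'b' @ 3: {1,2,3,4,6,7,8,9}  (accept∈set)
'a' @ 4: {}  — dead — no transitions
rest 'c' ignored (set empty)
final: {}; accept 1 not in set

Answer: REJECT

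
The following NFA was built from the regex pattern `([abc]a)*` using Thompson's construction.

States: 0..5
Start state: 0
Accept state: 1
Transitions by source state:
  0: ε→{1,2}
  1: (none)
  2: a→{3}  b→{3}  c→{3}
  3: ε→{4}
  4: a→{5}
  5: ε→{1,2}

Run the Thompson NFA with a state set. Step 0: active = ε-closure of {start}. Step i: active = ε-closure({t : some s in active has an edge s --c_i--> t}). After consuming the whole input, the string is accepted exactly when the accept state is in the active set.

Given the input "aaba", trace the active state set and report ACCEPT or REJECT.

start: ε-closure({0}) = {0,1,2}
'a' @ 1: {3,4}
'a' @ 2: {1,2,5}  [accepting]
'b' @ 3: {3,4}
'a' @ 4: {1,2,5}  [accepting]
end set {1,2,5} — state 1 in

Answer: ACCEPT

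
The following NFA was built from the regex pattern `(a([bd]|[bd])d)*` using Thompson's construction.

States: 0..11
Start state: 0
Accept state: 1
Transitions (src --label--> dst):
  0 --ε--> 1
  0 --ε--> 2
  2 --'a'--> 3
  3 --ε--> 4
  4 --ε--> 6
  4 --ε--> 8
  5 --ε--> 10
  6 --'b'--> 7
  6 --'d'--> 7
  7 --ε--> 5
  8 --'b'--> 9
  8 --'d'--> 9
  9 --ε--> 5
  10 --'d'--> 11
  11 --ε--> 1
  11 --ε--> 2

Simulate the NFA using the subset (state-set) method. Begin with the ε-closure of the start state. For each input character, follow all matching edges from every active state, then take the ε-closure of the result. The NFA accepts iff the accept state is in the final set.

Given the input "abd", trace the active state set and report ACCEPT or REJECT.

Answer: ACCEPT

Derivation:
S₀ = ε-closure({0}) = {0,1,2}
'a' @ 1: {3,4,6,8}
'b' @ 2: {5,7,9,10}
'd' @ 3: {1,2,11}  (accept∈set)
end set {1,2,11} — state 1 in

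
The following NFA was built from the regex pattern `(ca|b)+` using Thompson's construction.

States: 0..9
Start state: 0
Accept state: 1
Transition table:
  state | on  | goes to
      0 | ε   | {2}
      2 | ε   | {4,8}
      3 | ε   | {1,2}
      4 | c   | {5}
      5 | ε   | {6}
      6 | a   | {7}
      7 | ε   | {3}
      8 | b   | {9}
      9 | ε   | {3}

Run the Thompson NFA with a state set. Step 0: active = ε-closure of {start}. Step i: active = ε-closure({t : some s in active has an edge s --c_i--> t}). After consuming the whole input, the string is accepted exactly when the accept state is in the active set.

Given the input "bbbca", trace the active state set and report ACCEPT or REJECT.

initial (ε-close {0}): {0,2,4,8}
'b' @ 1: {1,2,3,4,8,9}  (accept∈set)
'b' @ 2: {1,2,3,4,8,9}  (accept∈set)
'b' @ 3: {1,2,3,4,8,9}  (accept∈set)
'c' @ 4: {5,6}
'a' @ 5: {1,2,3,4,7,8}  (accept∈set)
after full input: {1,2,3,4,7,8}  (accept=1 in)

Answer: ACCEPT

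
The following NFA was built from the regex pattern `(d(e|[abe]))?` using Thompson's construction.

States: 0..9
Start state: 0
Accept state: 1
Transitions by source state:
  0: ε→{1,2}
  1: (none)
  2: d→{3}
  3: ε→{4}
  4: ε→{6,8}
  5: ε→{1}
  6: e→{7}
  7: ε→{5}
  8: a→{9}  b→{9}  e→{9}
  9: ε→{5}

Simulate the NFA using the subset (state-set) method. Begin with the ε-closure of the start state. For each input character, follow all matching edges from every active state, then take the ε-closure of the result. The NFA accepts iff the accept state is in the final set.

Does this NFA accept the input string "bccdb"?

Answer: REJECT

Derivation:
S₀ = ε-closure({0}) = {0,1,2}
'b' @ 1: {}  — no active states
rest 'ccdb' ignored (set empty)
final: {}; accept 1 not in set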